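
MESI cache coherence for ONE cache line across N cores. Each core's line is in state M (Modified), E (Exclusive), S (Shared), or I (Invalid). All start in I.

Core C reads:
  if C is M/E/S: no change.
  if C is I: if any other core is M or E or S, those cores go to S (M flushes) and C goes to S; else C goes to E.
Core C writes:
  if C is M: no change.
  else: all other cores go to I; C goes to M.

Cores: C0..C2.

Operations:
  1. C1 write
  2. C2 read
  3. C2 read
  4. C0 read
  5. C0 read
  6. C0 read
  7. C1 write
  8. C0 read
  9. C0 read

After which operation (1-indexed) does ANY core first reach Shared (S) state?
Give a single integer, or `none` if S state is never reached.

Answer: 2

Derivation:
Op 1: C1 write [C1 write: invalidate none -> C1=M] -> [I,M,I]
Op 2: C2 read [C2 read from I: others=['C1=M'] -> C2=S, others downsized to S] -> [I,S,S]
  -> First S state at op 2; remaining ops need not be traced.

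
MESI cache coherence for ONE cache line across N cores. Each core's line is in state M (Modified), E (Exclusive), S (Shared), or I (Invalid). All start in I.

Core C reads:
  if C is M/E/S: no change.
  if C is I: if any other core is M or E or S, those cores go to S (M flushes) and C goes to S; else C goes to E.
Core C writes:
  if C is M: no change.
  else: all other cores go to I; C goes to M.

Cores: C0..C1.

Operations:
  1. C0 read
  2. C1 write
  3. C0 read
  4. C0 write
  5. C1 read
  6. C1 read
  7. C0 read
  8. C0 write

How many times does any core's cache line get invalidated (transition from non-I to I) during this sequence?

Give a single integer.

Answer: 3

Derivation:
Op 1: C0 read [C0 read from I: no other sharers -> C0=E (exclusive)] -> [E,I] (invalidations this op: 0; running total: 0)
Op 2: C1 write [C1 write: invalidate ['C0=E'] -> C1=M] -> [I,M] (invalidations this op: 1; running total: 1)
Op 3: C0 read [C0 read from I: others=['C1=M'] -> C0=S, others downsized to S] -> [S,S] (invalidations this op: 0; running total: 1)
Op 4: C0 write [C0 write: invalidate ['C1=S'] -> C0=M] -> [M,I] (invalidations this op: 1; running total: 2)
Op 5: C1 read [C1 read from I: others=['C0=M'] -> C1=S, others downsized to S] -> [S,S] (invalidations this op: 0; running total: 2)
Op 6: C1 read [C1 read: already in S, no change] -> [S,S] (invalidations this op: 0; running total: 2)
Op 7: C0 read [C0 read: already in S, no change] -> [S,S] (invalidations this op: 0; running total: 2)
Op 8: C0 write [C0 write: invalidate ['C1=S'] -> C0=M] -> [M,I] (invalidations this op: 1; running total: 3)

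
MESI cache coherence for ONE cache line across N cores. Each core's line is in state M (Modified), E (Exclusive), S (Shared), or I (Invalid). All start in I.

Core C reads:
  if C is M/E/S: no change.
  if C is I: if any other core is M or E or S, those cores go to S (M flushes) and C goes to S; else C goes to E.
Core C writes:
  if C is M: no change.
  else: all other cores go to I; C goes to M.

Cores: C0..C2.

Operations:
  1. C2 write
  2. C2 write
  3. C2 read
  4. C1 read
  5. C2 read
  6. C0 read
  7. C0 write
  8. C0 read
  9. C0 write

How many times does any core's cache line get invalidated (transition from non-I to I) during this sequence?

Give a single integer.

Answer: 2

Derivation:
Op 1: C2 write [C2 write: invalidate none -> C2=M] -> [I,I,M] (invalidations this op: 0; running total: 0)
Op 2: C2 write [C2 write: already M (modified), no change] -> [I,I,M] (invalidations this op: 0; running total: 0)
Op 3: C2 read [C2 read: already in M, no change] -> [I,I,M] (invalidations this op: 0; running total: 0)
Op 4: C1 read [C1 read from I: others=['C2=M'] -> C1=S, others downsized to S] -> [I,S,S] (invalidations this op: 0; running total: 0)
Op 5: C2 read [C2 read: already in S, no change] -> [I,S,S] (invalidations this op: 0; running total: 0)
Op 6: C0 read [C0 read from I: others=['C1=S', 'C2=S'] -> C0=S, others downsized to S] -> [S,S,S] (invalidations this op: 0; running total: 0)
Op 7: C0 write [C0 write: invalidate ['C1=S', 'C2=S'] -> C0=M] -> [M,I,I] (invalidations this op: 2; running total: 2)
Op 8: C0 read [C0 read: already in M, no change] -> [M,I,I] (invalidations this op: 0; running total: 2)
Op 9: C0 write [C0 write: already M (modified), no change] -> [M,I,I] (invalidations this op: 0; running total: 2)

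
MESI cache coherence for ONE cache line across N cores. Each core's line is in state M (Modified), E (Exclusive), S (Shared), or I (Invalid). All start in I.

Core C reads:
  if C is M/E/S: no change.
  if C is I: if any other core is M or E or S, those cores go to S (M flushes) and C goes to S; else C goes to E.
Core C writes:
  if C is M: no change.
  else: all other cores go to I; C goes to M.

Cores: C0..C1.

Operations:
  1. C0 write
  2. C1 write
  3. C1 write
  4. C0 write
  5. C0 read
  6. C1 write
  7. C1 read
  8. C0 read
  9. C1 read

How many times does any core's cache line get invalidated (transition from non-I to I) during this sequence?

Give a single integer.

Op 1: C0 write [C0 write: invalidate none -> C0=M] -> [M,I] (invalidations this op: 0; running total: 0)
Op 2: C1 write [C1 write: invalidate ['C0=M'] -> C1=M] -> [I,M] (invalidations this op: 1; running total: 1)
Op 3: C1 write [C1 write: already M (modified), no change] -> [I,M] (invalidations this op: 0; running total: 1)
Op 4: C0 write [C0 write: invalidate ['C1=M'] -> C0=M] -> [M,I] (invalidations this op: 1; running total: 2)
Op 5: C0 read [C0 read: already in M, no change] -> [M,I] (invalidations this op: 0; running total: 2)
Op 6: C1 write [C1 write: invalidate ['C0=M'] -> C1=M] -> [I,M] (invalidations this op: 1; running total: 3)
Op 7: C1 read [C1 read: already in M, no change] -> [I,M] (invalidations this op: 0; running total: 3)
Op 8: C0 read [C0 read from I: others=['C1=M'] -> C0=S, others downsized to S] -> [S,S] (invalidations this op: 0; running total: 3)
Op 9: C1 read [C1 read: already in S, no change] -> [S,S] (invalidations this op: 0; running total: 3)

Answer: 3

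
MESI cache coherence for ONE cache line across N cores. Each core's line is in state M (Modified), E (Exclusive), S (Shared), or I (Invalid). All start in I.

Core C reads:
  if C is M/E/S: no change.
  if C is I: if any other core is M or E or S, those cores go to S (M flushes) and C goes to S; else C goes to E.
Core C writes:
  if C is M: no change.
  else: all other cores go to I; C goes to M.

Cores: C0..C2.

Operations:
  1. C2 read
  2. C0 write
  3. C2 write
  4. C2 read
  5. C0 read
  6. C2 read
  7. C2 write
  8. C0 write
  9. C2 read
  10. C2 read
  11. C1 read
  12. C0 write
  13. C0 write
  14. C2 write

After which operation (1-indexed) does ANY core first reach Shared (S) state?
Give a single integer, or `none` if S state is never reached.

Op 1: C2 read [C2 read from I: no other sharers -> C2=E (exclusive)] -> [I,I,E]
Op 2: C0 write [C0 write: invalidate ['C2=E'] -> C0=M] -> [M,I,I]
Op 3: C2 write [C2 write: invalidate ['C0=M'] -> C2=M] -> [I,I,M]
Op 4: C2 read [C2 read: already in M, no change] -> [I,I,M]
Op 5: C0 read [C0 read from I: others=['C2=M'] -> C0=S, others downsized to S] -> [S,I,S]
  -> First S state at op 5; remaining ops need not be traced.

Answer: 5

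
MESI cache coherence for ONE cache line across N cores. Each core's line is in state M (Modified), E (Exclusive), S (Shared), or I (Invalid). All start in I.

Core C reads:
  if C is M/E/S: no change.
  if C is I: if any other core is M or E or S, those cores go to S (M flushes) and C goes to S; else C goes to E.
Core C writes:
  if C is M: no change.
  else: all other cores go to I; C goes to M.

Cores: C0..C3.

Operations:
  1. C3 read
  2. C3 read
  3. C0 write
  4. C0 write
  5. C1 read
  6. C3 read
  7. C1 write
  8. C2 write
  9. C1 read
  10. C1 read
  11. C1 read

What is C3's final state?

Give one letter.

Op 1: C3 read [C3 read from I: no other sharers -> C3=E (exclusive)] -> [I,I,I,E]
Op 2: C3 read [C3 read: already in E, no change] -> [I,I,I,E]
Op 3: C0 write [C0 write: invalidate ['C3=E'] -> C0=M] -> [M,I,I,I]
Op 4: C0 write [C0 write: already M (modified), no change] -> [M,I,I,I]
Op 5: C1 read [C1 read from I: others=['C0=M'] -> C1=S, others downsized to S] -> [S,S,I,I]
Op 6: C3 read [C3 read from I: others=['C0=S', 'C1=S'] -> C3=S, others downsized to S] -> [S,S,I,S]
Op 7: C1 write [C1 write: invalidate ['C0=S', 'C3=S'] -> C1=M] -> [I,M,I,I]
Op 8: C2 write [C2 write: invalidate ['C1=M'] -> C2=M] -> [I,I,M,I]
Op 9: C1 read [C1 read from I: others=['C2=M'] -> C1=S, others downsized to S] -> [I,S,S,I]
Op 10: C1 read [C1 read: already in S, no change] -> [I,S,S,I]
Op 11: C1 read [C1 read: already in S, no change] -> [I,S,S,I]

Answer: I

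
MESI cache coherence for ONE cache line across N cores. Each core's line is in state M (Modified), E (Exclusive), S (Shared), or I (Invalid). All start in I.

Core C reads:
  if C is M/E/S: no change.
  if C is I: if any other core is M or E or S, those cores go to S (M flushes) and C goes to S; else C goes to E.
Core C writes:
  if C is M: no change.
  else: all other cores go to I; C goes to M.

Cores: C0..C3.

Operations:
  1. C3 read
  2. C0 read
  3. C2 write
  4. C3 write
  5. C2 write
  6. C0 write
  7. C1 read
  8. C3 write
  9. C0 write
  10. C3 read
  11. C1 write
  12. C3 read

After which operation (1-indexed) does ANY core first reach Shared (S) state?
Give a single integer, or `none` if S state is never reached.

Answer: 2

Derivation:
Op 1: C3 read [C3 read from I: no other sharers -> C3=E (exclusive)] -> [I,I,I,E]
Op 2: C0 read [C0 read from I: others=['C3=E'] -> C0=S, others downsized to S] -> [S,I,I,S]
  -> First S state at op 2; remaining ops need not be traced.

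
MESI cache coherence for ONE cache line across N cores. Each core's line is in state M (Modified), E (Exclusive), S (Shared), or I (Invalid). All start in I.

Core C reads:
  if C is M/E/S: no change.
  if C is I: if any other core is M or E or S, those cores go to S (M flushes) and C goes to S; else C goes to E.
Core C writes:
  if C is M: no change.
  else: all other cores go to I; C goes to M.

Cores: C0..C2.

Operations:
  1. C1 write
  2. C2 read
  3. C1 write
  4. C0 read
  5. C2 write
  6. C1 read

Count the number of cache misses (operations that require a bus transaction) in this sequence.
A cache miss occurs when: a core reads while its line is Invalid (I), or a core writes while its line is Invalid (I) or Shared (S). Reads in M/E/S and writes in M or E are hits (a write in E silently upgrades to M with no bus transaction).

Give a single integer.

Answer: 6

Derivation:
Op 1: C1 write [C1 write: invalidate none -> C1=M] -> [I,M,I] [MISS #1: write from I]
Op 2: C2 read [C2 read from I: others=['C1=M'] -> C2=S, others downsized to S] -> [I,S,S] [MISS #2: read from I]
Op 3: C1 write [C1 write: invalidate ['C2=S'] -> C1=M] -> [I,M,I] [MISS #3: write from S]
Op 4: C0 read [C0 read from I: others=['C1=M'] -> C0=S, others downsized to S] -> [S,S,I] [MISS #4: read from I]
Op 5: C2 write [C2 write: invalidate ['C0=S', 'C1=S'] -> C2=M] -> [I,I,M] [MISS #5: write from I]
Op 6: C1 read [C1 read from I: others=['C2=M'] -> C1=S, others downsized to S] -> [I,S,S] [MISS #6: read from I]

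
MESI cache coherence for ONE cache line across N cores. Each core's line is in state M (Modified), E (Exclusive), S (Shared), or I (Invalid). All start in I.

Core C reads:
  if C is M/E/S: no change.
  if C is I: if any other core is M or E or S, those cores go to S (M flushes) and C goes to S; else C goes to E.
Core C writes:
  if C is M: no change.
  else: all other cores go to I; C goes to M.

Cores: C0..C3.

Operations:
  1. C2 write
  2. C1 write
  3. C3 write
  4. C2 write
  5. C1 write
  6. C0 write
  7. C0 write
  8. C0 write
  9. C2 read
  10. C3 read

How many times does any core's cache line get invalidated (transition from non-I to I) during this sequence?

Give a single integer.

Answer: 5

Derivation:
Op 1: C2 write [C2 write: invalidate none -> C2=M] -> [I,I,M,I] (invalidations this op: 0; running total: 0)
Op 2: C1 write [C1 write: invalidate ['C2=M'] -> C1=M] -> [I,M,I,I] (invalidations this op: 1; running total: 1)
Op 3: C3 write [C3 write: invalidate ['C1=M'] -> C3=M] -> [I,I,I,M] (invalidations this op: 1; running total: 2)
Op 4: C2 write [C2 write: invalidate ['C3=M'] -> C2=M] -> [I,I,M,I] (invalidations this op: 1; running total: 3)
Op 5: C1 write [C1 write: invalidate ['C2=M'] -> C1=M] -> [I,M,I,I] (invalidations this op: 1; running total: 4)
Op 6: C0 write [C0 write: invalidate ['C1=M'] -> C0=M] -> [M,I,I,I] (invalidations this op: 1; running total: 5)
Op 7: C0 write [C0 write: already M (modified), no change] -> [M,I,I,I] (invalidations this op: 0; running total: 5)
Op 8: C0 write [C0 write: already M (modified), no change] -> [M,I,I,I] (invalidations this op: 0; running total: 5)
Op 9: C2 read [C2 read from I: others=['C0=M'] -> C2=S, others downsized to S] -> [S,I,S,I] (invalidations this op: 0; running total: 5)
Op 10: C3 read [C3 read from I: others=['C0=S', 'C2=S'] -> C3=S, others downsized to S] -> [S,I,S,S] (invalidations this op: 0; running total: 5)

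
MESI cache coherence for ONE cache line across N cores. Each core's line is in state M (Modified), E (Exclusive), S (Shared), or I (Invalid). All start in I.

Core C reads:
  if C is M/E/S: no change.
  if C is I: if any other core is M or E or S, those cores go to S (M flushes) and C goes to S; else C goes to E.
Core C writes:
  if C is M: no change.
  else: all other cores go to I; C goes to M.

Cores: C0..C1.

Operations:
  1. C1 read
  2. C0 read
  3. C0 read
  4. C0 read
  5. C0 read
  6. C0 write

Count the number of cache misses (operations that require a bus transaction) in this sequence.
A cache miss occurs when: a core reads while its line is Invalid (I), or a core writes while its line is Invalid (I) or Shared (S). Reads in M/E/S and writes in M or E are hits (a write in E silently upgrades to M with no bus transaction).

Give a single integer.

Op 1: C1 read [C1 read from I: no other sharers -> C1=E (exclusive)] -> [I,E] [MISS #1: read from I]
Op 2: C0 read [C0 read from I: others=['C1=E'] -> C0=S, others downsized to S] -> [S,S] [MISS #2: read from I]
Op 3: C0 read [C0 read: already in S, no change] -> [S,S] [hit: read from S]
Op 4: C0 read [C0 read: already in S, no change] -> [S,S] [hit: read from S]
Op 5: C0 read [C0 read: already in S, no change] -> [S,S] [hit: read from S]
Op 6: C0 write [C0 write: invalidate ['C1=S'] -> C0=M] -> [M,I] [MISS #3: write from S]

Answer: 3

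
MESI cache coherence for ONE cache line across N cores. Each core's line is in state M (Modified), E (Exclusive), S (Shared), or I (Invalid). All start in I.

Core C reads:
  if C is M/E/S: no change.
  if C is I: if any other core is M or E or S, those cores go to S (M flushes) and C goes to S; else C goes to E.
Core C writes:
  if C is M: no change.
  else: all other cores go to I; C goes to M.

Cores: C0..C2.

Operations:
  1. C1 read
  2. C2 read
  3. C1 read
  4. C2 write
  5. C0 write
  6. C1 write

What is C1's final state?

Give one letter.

Answer: M

Derivation:
Op 1: C1 read [C1 read from I: no other sharers -> C1=E (exclusive)] -> [I,E,I]
Op 2: C2 read [C2 read from I: others=['C1=E'] -> C2=S, others downsized to S] -> [I,S,S]
Op 3: C1 read [C1 read: already in S, no change] -> [I,S,S]
Op 4: C2 write [C2 write: invalidate ['C1=S'] -> C2=M] -> [I,I,M]
Op 5: C0 write [C0 write: invalidate ['C2=M'] -> C0=M] -> [M,I,I]
Op 6: C1 write [C1 write: invalidate ['C0=M'] -> C1=M] -> [I,M,I]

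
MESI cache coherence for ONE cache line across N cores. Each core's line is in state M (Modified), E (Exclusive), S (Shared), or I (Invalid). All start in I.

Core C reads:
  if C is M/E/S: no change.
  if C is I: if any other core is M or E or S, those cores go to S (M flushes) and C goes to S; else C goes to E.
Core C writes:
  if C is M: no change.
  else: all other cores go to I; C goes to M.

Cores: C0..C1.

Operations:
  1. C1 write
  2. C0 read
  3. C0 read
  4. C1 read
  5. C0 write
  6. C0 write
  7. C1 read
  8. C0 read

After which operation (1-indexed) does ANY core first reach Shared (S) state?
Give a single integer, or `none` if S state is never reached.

Op 1: C1 write [C1 write: invalidate none -> C1=M] -> [I,M]
Op 2: C0 read [C0 read from I: others=['C1=M'] -> C0=S, others downsized to S] -> [S,S]
  -> First S state at op 2; remaining ops need not be traced.

Answer: 2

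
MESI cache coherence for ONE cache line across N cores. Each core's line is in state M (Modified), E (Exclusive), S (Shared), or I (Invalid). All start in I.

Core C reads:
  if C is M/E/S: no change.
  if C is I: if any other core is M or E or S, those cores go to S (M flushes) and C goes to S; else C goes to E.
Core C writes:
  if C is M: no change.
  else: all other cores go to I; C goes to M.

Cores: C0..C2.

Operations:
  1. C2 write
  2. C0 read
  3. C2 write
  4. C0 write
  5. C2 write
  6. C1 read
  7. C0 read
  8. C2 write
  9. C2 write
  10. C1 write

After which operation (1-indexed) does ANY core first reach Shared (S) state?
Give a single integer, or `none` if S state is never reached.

Op 1: C2 write [C2 write: invalidate none -> C2=M] -> [I,I,M]
Op 2: C0 read [C0 read from I: others=['C2=M'] -> C0=S, others downsized to S] -> [S,I,S]
  -> First S state at op 2; remaining ops need not be traced.

Answer: 2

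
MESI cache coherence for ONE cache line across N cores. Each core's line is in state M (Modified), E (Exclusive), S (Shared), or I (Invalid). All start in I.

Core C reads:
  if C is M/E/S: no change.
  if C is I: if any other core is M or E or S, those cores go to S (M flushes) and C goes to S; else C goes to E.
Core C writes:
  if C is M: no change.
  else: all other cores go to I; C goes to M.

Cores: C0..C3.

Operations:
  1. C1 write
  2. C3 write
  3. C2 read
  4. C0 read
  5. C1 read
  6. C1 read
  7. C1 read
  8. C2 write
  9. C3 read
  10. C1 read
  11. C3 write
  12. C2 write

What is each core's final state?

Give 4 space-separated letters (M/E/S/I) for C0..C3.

Op 1: C1 write [C1 write: invalidate none -> C1=M] -> [I,M,I,I]
Op 2: C3 write [C3 write: invalidate ['C1=M'] -> C3=M] -> [I,I,I,M]
Op 3: C2 read [C2 read from I: others=['C3=M'] -> C2=S, others downsized to S] -> [I,I,S,S]
Op 4: C0 read [C0 read from I: others=['C2=S', 'C3=S'] -> C0=S, others downsized to S] -> [S,I,S,S]
Op 5: C1 read [C1 read from I: others=['C0=S', 'C2=S', 'C3=S'] -> C1=S, others downsized to S] -> [S,S,S,S]
Op 6: C1 read [C1 read: already in S, no change] -> [S,S,S,S]
Op 7: C1 read [C1 read: already in S, no change] -> [S,S,S,S]
Op 8: C2 write [C2 write: invalidate ['C0=S', 'C1=S', 'C3=S'] -> C2=M] -> [I,I,M,I]
Op 9: C3 read [C3 read from I: others=['C2=M'] -> C3=S, others downsized to S] -> [I,I,S,S]
Op 10: C1 read [C1 read from I: others=['C2=S', 'C3=S'] -> C1=S, others downsized to S] -> [I,S,S,S]
Op 11: C3 write [C3 write: invalidate ['C1=S', 'C2=S'] -> C3=M] -> [I,I,I,M]
Op 12: C2 write [C2 write: invalidate ['C3=M'] -> C2=M] -> [I,I,M,I]

Answer: I I M I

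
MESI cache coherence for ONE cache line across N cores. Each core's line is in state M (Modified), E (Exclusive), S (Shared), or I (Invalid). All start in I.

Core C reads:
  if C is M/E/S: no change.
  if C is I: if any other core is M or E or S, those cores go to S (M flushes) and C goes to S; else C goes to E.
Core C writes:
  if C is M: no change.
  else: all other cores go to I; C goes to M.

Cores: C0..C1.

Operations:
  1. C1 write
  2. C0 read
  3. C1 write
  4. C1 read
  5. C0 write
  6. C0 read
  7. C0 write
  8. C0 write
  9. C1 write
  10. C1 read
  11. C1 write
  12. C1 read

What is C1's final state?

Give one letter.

Answer: M

Derivation:
Op 1: C1 write [C1 write: invalidate none -> C1=M] -> [I,M]
Op 2: C0 read [C0 read from I: others=['C1=M'] -> C0=S, others downsized to S] -> [S,S]
Op 3: C1 write [C1 write: invalidate ['C0=S'] -> C1=M] -> [I,M]
Op 4: C1 read [C1 read: already in M, no change] -> [I,M]
Op 5: C0 write [C0 write: invalidate ['C1=M'] -> C0=M] -> [M,I]
Op 6: C0 read [C0 read: already in M, no change] -> [M,I]
Op 7: C0 write [C0 write: already M (modified), no change] -> [M,I]
Op 8: C0 write [C0 write: already M (modified), no change] -> [M,I]
Op 9: C1 write [C1 write: invalidate ['C0=M'] -> C1=M] -> [I,M]
Op 10: C1 read [C1 read: already in M, no change] -> [I,M]
Op 11: C1 write [C1 write: already M (modified), no change] -> [I,M]
Op 12: C1 read [C1 read: already in M, no change] -> [I,M]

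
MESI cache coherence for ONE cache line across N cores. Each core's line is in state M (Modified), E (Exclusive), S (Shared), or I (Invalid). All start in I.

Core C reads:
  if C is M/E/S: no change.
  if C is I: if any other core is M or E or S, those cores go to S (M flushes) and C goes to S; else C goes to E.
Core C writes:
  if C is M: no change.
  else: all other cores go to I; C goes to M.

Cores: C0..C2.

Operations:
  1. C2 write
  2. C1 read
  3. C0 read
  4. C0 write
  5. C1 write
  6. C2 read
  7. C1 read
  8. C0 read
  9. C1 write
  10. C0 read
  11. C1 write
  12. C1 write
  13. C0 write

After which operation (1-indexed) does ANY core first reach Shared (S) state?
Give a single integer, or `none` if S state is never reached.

Answer: 2

Derivation:
Op 1: C2 write [C2 write: invalidate none -> C2=M] -> [I,I,M]
Op 2: C1 read [C1 read from I: others=['C2=M'] -> C1=S, others downsized to S] -> [I,S,S]
  -> First S state at op 2; remaining ops need not be traced.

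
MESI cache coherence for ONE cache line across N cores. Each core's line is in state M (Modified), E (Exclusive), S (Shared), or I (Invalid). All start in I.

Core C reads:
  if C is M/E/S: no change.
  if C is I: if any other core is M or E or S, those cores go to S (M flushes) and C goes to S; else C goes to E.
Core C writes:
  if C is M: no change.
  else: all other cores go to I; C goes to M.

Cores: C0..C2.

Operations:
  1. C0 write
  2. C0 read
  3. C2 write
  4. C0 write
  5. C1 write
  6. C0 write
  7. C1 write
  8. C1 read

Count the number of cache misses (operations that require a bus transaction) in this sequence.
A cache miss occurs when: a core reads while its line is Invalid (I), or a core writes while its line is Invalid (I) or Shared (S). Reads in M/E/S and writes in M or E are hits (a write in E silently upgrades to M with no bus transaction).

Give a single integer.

Op 1: C0 write [C0 write: invalidate none -> C0=M] -> [M,I,I] [MISS #1: write from I]
Op 2: C0 read [C0 read: already in M, no change] -> [M,I,I] [hit: read from M]
Op 3: C2 write [C2 write: invalidate ['C0=M'] -> C2=M] -> [I,I,M] [MISS #2: write from I]
Op 4: C0 write [C0 write: invalidate ['C2=M'] -> C0=M] -> [M,I,I] [MISS #3: write from I]
Op 5: C1 write [C1 write: invalidate ['C0=M'] -> C1=M] -> [I,M,I] [MISS #4: write from I]
Op 6: C0 write [C0 write: invalidate ['C1=M'] -> C0=M] -> [M,I,I] [MISS #5: write from I]
Op 7: C1 write [C1 write: invalidate ['C0=M'] -> C1=M] -> [I,M,I] [MISS #6: write from I]
Op 8: C1 read [C1 read: already in M, no change] -> [I,M,I] [hit: read from M]

Answer: 6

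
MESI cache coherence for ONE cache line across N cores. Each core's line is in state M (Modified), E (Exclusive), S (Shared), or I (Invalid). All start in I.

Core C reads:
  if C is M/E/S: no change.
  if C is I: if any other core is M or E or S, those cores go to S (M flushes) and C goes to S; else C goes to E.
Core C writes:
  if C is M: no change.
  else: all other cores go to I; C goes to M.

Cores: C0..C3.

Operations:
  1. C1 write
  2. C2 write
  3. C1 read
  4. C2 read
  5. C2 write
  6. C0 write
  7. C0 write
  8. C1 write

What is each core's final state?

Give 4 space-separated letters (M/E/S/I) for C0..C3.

Op 1: C1 write [C1 write: invalidate none -> C1=M] -> [I,M,I,I]
Op 2: C2 write [C2 write: invalidate ['C1=M'] -> C2=M] -> [I,I,M,I]
Op 3: C1 read [C1 read from I: others=['C2=M'] -> C1=S, others downsized to S] -> [I,S,S,I]
Op 4: C2 read [C2 read: already in S, no change] -> [I,S,S,I]
Op 5: C2 write [C2 write: invalidate ['C1=S'] -> C2=M] -> [I,I,M,I]
Op 6: C0 write [C0 write: invalidate ['C2=M'] -> C0=M] -> [M,I,I,I]
Op 7: C0 write [C0 write: already M (modified), no change] -> [M,I,I,I]
Op 8: C1 write [C1 write: invalidate ['C0=M'] -> C1=M] -> [I,M,I,I]

Answer: I M I I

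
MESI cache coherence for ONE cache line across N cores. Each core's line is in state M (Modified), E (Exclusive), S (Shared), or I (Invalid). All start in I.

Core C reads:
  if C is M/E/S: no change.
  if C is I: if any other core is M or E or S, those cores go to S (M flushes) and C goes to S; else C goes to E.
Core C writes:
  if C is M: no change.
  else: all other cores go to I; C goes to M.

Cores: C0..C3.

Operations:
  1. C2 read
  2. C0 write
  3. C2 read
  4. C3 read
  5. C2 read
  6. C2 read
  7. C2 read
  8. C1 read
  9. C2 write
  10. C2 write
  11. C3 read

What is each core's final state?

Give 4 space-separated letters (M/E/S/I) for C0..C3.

Answer: I I S S

Derivation:
Op 1: C2 read [C2 read from I: no other sharers -> C2=E (exclusive)] -> [I,I,E,I]
Op 2: C0 write [C0 write: invalidate ['C2=E'] -> C0=M] -> [M,I,I,I]
Op 3: C2 read [C2 read from I: others=['C0=M'] -> C2=S, others downsized to S] -> [S,I,S,I]
Op 4: C3 read [C3 read from I: others=['C0=S', 'C2=S'] -> C3=S, others downsized to S] -> [S,I,S,S]
Op 5: C2 read [C2 read: already in S, no change] -> [S,I,S,S]
Op 6: C2 read [C2 read: already in S, no change] -> [S,I,S,S]
Op 7: C2 read [C2 read: already in S, no change] -> [S,I,S,S]
Op 8: C1 read [C1 read from I: others=['C0=S', 'C2=S', 'C3=S'] -> C1=S, others downsized to S] -> [S,S,S,S]
Op 9: C2 write [C2 write: invalidate ['C0=S', 'C1=S', 'C3=S'] -> C2=M] -> [I,I,M,I]
Op 10: C2 write [C2 write: already M (modified), no change] -> [I,I,M,I]
Op 11: C3 read [C3 read from I: others=['C2=M'] -> C3=S, others downsized to S] -> [I,I,S,S]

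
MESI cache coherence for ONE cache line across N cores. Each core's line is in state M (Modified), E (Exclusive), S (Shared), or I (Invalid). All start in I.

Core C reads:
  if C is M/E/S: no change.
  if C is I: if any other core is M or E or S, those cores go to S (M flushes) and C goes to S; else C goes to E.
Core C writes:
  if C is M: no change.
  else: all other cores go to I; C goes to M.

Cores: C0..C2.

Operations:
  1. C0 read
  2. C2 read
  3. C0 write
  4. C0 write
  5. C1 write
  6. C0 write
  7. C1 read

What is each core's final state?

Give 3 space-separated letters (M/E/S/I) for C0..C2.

Op 1: C0 read [C0 read from I: no other sharers -> C0=E (exclusive)] -> [E,I,I]
Op 2: C2 read [C2 read from I: others=['C0=E'] -> C2=S, others downsized to S] -> [S,I,S]
Op 3: C0 write [C0 write: invalidate ['C2=S'] -> C0=M] -> [M,I,I]
Op 4: C0 write [C0 write: already M (modified), no change] -> [M,I,I]
Op 5: C1 write [C1 write: invalidate ['C0=M'] -> C1=M] -> [I,M,I]
Op 6: C0 write [C0 write: invalidate ['C1=M'] -> C0=M] -> [M,I,I]
Op 7: C1 read [C1 read from I: others=['C0=M'] -> C1=S, others downsized to S] -> [S,S,I]

Answer: S S I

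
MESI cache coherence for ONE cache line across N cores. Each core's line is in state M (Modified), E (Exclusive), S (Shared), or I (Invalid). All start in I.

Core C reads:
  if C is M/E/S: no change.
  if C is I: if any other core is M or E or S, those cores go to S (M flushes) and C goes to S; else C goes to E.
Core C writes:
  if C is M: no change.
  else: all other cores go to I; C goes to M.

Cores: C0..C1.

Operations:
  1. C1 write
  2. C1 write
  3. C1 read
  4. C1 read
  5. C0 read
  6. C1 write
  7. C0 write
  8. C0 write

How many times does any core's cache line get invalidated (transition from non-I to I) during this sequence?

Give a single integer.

Answer: 2

Derivation:
Op 1: C1 write [C1 write: invalidate none -> C1=M] -> [I,M] (invalidations this op: 0; running total: 0)
Op 2: C1 write [C1 write: already M (modified), no change] -> [I,M] (invalidations this op: 0; running total: 0)
Op 3: C1 read [C1 read: already in M, no change] -> [I,M] (invalidations this op: 0; running total: 0)
Op 4: C1 read [C1 read: already in M, no change] -> [I,M] (invalidations this op: 0; running total: 0)
Op 5: C0 read [C0 read from I: others=['C1=M'] -> C0=S, others downsized to S] -> [S,S] (invalidations this op: 0; running total: 0)
Op 6: C1 write [C1 write: invalidate ['C0=S'] -> C1=M] -> [I,M] (invalidations this op: 1; running total: 1)
Op 7: C0 write [C0 write: invalidate ['C1=M'] -> C0=M] -> [M,I] (invalidations this op: 1; running total: 2)
Op 8: C0 write [C0 write: already M (modified), no change] -> [M,I] (invalidations this op: 0; running total: 2)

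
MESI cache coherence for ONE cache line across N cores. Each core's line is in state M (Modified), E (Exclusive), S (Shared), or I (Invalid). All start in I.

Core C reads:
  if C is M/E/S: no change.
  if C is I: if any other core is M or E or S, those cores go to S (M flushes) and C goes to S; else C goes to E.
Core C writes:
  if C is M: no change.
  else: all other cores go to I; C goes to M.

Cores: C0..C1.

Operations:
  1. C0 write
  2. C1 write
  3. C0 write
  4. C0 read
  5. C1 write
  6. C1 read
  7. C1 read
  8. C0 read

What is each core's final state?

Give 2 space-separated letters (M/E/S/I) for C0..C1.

Answer: S S

Derivation:
Op 1: C0 write [C0 write: invalidate none -> C0=M] -> [M,I]
Op 2: C1 write [C1 write: invalidate ['C0=M'] -> C1=M] -> [I,M]
Op 3: C0 write [C0 write: invalidate ['C1=M'] -> C0=M] -> [M,I]
Op 4: C0 read [C0 read: already in M, no change] -> [M,I]
Op 5: C1 write [C1 write: invalidate ['C0=M'] -> C1=M] -> [I,M]
Op 6: C1 read [C1 read: already in M, no change] -> [I,M]
Op 7: C1 read [C1 read: already in M, no change] -> [I,M]
Op 8: C0 read [C0 read from I: others=['C1=M'] -> C0=S, others downsized to S] -> [S,S]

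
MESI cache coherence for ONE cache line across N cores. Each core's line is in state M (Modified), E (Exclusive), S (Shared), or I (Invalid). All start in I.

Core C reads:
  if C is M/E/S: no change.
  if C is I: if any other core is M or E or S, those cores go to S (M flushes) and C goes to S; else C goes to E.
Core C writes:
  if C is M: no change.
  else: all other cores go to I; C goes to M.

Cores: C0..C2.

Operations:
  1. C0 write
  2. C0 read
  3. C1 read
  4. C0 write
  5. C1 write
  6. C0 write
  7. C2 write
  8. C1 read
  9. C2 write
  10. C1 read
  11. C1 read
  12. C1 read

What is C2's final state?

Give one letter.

Answer: S

Derivation:
Op 1: C0 write [C0 write: invalidate none -> C0=M] -> [M,I,I]
Op 2: C0 read [C0 read: already in M, no change] -> [M,I,I]
Op 3: C1 read [C1 read from I: others=['C0=M'] -> C1=S, others downsized to S] -> [S,S,I]
Op 4: C0 write [C0 write: invalidate ['C1=S'] -> C0=M] -> [M,I,I]
Op 5: C1 write [C1 write: invalidate ['C0=M'] -> C1=M] -> [I,M,I]
Op 6: C0 write [C0 write: invalidate ['C1=M'] -> C0=M] -> [M,I,I]
Op 7: C2 write [C2 write: invalidate ['C0=M'] -> C2=M] -> [I,I,M]
Op 8: C1 read [C1 read from I: others=['C2=M'] -> C1=S, others downsized to S] -> [I,S,S]
Op 9: C2 write [C2 write: invalidate ['C1=S'] -> C2=M] -> [I,I,M]
Op 10: C1 read [C1 read from I: others=['C2=M'] -> C1=S, others downsized to S] -> [I,S,S]
Op 11: C1 read [C1 read: already in S, no change] -> [I,S,S]
Op 12: C1 read [C1 read: already in S, no change] -> [I,S,S]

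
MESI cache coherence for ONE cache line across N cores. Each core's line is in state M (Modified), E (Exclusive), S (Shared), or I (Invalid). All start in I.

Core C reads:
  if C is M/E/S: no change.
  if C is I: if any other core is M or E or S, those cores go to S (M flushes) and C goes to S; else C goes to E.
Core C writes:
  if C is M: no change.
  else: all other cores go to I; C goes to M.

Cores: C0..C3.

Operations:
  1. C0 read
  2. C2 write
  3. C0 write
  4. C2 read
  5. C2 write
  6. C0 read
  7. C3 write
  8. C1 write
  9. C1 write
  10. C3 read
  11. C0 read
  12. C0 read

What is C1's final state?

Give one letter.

Op 1: C0 read [C0 read from I: no other sharers -> C0=E (exclusive)] -> [E,I,I,I]
Op 2: C2 write [C2 write: invalidate ['C0=E'] -> C2=M] -> [I,I,M,I]
Op 3: C0 write [C0 write: invalidate ['C2=M'] -> C0=M] -> [M,I,I,I]
Op 4: C2 read [C2 read from I: others=['C0=M'] -> C2=S, others downsized to S] -> [S,I,S,I]
Op 5: C2 write [C2 write: invalidate ['C0=S'] -> C2=M] -> [I,I,M,I]
Op 6: C0 read [C0 read from I: others=['C2=M'] -> C0=S, others downsized to S] -> [S,I,S,I]
Op 7: C3 write [C3 write: invalidate ['C0=S', 'C2=S'] -> C3=M] -> [I,I,I,M]
Op 8: C1 write [C1 write: invalidate ['C3=M'] -> C1=M] -> [I,M,I,I]
Op 9: C1 write [C1 write: already M (modified), no change] -> [I,M,I,I]
Op 10: C3 read [C3 read from I: others=['C1=M'] -> C3=S, others downsized to S] -> [I,S,I,S]
Op 11: C0 read [C0 read from I: others=['C1=S', 'C3=S'] -> C0=S, others downsized to S] -> [S,S,I,S]
Op 12: C0 read [C0 read: already in S, no change] -> [S,S,I,S]

Answer: S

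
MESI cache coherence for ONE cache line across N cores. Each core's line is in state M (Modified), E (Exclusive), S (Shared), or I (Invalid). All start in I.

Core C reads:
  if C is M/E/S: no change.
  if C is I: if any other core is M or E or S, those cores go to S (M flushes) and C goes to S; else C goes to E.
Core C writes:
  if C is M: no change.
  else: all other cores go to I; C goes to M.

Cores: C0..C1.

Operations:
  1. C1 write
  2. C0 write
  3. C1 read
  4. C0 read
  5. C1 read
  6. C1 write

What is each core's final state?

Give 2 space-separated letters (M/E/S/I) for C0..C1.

Answer: I M

Derivation:
Op 1: C1 write [C1 write: invalidate none -> C1=M] -> [I,M]
Op 2: C0 write [C0 write: invalidate ['C1=M'] -> C0=M] -> [M,I]
Op 3: C1 read [C1 read from I: others=['C0=M'] -> C1=S, others downsized to S] -> [S,S]
Op 4: C0 read [C0 read: already in S, no change] -> [S,S]
Op 5: C1 read [C1 read: already in S, no change] -> [S,S]
Op 6: C1 write [C1 write: invalidate ['C0=S'] -> C1=M] -> [I,M]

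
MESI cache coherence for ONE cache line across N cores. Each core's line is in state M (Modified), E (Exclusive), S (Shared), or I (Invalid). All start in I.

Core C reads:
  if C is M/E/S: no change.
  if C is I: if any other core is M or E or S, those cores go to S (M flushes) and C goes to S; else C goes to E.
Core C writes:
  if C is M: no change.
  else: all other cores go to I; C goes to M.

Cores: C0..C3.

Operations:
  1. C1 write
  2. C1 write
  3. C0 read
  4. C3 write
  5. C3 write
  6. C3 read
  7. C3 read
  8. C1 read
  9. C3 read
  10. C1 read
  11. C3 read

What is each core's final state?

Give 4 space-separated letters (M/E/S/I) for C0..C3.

Answer: I S I S

Derivation:
Op 1: C1 write [C1 write: invalidate none -> C1=M] -> [I,M,I,I]
Op 2: C1 write [C1 write: already M (modified), no change] -> [I,M,I,I]
Op 3: C0 read [C0 read from I: others=['C1=M'] -> C0=S, others downsized to S] -> [S,S,I,I]
Op 4: C3 write [C3 write: invalidate ['C0=S', 'C1=S'] -> C3=M] -> [I,I,I,M]
Op 5: C3 write [C3 write: already M (modified), no change] -> [I,I,I,M]
Op 6: C3 read [C3 read: already in M, no change] -> [I,I,I,M]
Op 7: C3 read [C3 read: already in M, no change] -> [I,I,I,M]
Op 8: C1 read [C1 read from I: others=['C3=M'] -> C1=S, others downsized to S] -> [I,S,I,S]
Op 9: C3 read [C3 read: already in S, no change] -> [I,S,I,S]
Op 10: C1 read [C1 read: already in S, no change] -> [I,S,I,S]
Op 11: C3 read [C3 read: already in S, no change] -> [I,S,I,S]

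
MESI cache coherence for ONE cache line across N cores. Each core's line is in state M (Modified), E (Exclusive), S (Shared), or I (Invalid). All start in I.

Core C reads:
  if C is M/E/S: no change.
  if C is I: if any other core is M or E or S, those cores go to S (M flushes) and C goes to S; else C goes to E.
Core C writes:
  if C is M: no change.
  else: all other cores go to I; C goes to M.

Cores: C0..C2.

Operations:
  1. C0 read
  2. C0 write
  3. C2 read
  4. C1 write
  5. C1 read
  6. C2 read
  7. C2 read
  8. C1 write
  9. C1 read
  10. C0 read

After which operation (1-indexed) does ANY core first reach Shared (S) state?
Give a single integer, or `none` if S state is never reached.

Answer: 3

Derivation:
Op 1: C0 read [C0 read from I: no other sharers -> C0=E (exclusive)] -> [E,I,I]
Op 2: C0 write [C0 write: invalidate none -> C0=M] -> [M,I,I]
Op 3: C2 read [C2 read from I: others=['C0=M'] -> C2=S, others downsized to S] -> [S,I,S]
  -> First S state at op 3; remaining ops need not be traced.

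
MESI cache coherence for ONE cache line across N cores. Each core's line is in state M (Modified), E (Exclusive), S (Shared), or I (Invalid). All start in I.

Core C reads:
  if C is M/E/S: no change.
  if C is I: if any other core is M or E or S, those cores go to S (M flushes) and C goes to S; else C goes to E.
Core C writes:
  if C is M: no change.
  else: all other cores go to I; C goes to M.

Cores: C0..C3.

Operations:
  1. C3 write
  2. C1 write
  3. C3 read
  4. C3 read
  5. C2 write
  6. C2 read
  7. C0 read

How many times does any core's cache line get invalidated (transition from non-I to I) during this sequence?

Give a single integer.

Op 1: C3 write [C3 write: invalidate none -> C3=M] -> [I,I,I,M] (invalidations this op: 0; running total: 0)
Op 2: C1 write [C1 write: invalidate ['C3=M'] -> C1=M] -> [I,M,I,I] (invalidations this op: 1; running total: 1)
Op 3: C3 read [C3 read from I: others=['C1=M'] -> C3=S, others downsized to S] -> [I,S,I,S] (invalidations this op: 0; running total: 1)
Op 4: C3 read [C3 read: already in S, no change] -> [I,S,I,S] (invalidations this op: 0; running total: 1)
Op 5: C2 write [C2 write: invalidate ['C1=S', 'C3=S'] -> C2=M] -> [I,I,M,I] (invalidations this op: 2; running total: 3)
Op 6: C2 read [C2 read: already in M, no change] -> [I,I,M,I] (invalidations this op: 0; running total: 3)
Op 7: C0 read [C0 read from I: others=['C2=M'] -> C0=S, others downsized to S] -> [S,I,S,I] (invalidations this op: 0; running total: 3)

Answer: 3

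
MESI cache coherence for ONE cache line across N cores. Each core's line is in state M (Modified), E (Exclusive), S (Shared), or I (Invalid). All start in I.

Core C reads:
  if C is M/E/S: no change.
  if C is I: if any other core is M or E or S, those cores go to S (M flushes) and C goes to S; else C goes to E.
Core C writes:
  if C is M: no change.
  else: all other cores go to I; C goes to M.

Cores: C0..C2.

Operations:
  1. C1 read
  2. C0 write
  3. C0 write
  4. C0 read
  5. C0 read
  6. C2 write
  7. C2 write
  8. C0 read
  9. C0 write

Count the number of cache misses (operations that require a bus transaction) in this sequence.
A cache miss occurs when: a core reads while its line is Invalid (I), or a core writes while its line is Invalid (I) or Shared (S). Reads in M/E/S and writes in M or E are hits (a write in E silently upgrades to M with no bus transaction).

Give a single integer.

Answer: 5

Derivation:
Op 1: C1 read [C1 read from I: no other sharers -> C1=E (exclusive)] -> [I,E,I] [MISS #1: read from I]
Op 2: C0 write [C0 write: invalidate ['C1=E'] -> C0=M] -> [M,I,I] [MISS #2: write from I]
Op 3: C0 write [C0 write: already M (modified), no change] -> [M,I,I] [hit: write from M]
Op 4: C0 read [C0 read: already in M, no change] -> [M,I,I] [hit: read from M]
Op 5: C0 read [C0 read: already in M, no change] -> [M,I,I] [hit: read from M]
Op 6: C2 write [C2 write: invalidate ['C0=M'] -> C2=M] -> [I,I,M] [MISS #3: write from I]
Op 7: C2 write [C2 write: already M (modified), no change] -> [I,I,M] [hit: write from M]
Op 8: C0 read [C0 read from I: others=['C2=M'] -> C0=S, others downsized to S] -> [S,I,S] [MISS #4: read from I]
Op 9: C0 write [C0 write: invalidate ['C2=S'] -> C0=M] -> [M,I,I] [MISS #5: write from S]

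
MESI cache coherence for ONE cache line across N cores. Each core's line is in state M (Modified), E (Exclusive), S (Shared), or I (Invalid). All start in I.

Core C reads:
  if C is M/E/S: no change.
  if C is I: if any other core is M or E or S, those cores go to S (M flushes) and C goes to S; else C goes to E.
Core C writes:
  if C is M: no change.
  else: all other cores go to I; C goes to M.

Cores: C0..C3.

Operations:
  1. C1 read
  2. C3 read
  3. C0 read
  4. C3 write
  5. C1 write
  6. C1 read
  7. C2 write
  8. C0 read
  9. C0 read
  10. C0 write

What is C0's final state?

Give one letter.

Op 1: C1 read [C1 read from I: no other sharers -> C1=E (exclusive)] -> [I,E,I,I]
Op 2: C3 read [C3 read from I: others=['C1=E'] -> C3=S, others downsized to S] -> [I,S,I,S]
Op 3: C0 read [C0 read from I: others=['C1=S', 'C3=S'] -> C0=S, others downsized to S] -> [S,S,I,S]
Op 4: C3 write [C3 write: invalidate ['C0=S', 'C1=S'] -> C3=M] -> [I,I,I,M]
Op 5: C1 write [C1 write: invalidate ['C3=M'] -> C1=M] -> [I,M,I,I]
Op 6: C1 read [C1 read: already in M, no change] -> [I,M,I,I]
Op 7: C2 write [C2 write: invalidate ['C1=M'] -> C2=M] -> [I,I,M,I]
Op 8: C0 read [C0 read from I: others=['C2=M'] -> C0=S, others downsized to S] -> [S,I,S,I]
Op 9: C0 read [C0 read: already in S, no change] -> [S,I,S,I]
Op 10: C0 write [C0 write: invalidate ['C2=S'] -> C0=M] -> [M,I,I,I]

Answer: M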